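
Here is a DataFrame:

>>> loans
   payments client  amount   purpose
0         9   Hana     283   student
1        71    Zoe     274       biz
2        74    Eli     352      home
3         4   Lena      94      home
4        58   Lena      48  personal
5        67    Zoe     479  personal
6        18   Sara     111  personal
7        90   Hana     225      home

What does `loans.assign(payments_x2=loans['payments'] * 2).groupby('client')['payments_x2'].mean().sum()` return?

add column payments_x2 = loans['payments'] * 2:
   payments client  amount   purpose  payments_x2
0         9   Hana     283   student           18
1        71    Zoe     274       biz          142
2        74    Eli     352      home          148
3         4   Lena      94      home            8
4        58   Lena      48  personal          116
5        67    Zoe     479  personal          134
6        18   Sara     111  personal           36
7        90   Hana     225      home          180
group by client, mean of payments_x2:
client
Eli     148.0
Hana     99.0
Lena     62.0
Sara     36.0
Zoe     138.0
Name: payments_x2, dtype: float64
Reading off the sum of the resulting series, we get 483.0.

483.0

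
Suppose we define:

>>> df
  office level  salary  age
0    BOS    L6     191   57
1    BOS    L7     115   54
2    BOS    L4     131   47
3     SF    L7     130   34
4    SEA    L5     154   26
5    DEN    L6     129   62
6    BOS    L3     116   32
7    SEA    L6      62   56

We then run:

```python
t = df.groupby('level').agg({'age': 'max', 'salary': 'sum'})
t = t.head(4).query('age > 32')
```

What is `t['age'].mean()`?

54.5

group by level: max(age), sum(salary):
       age  salary
level             
L3      32     116
L4      47     131
L5      26     154
L6      62     382
L7      54     245
take first 4 rows:
       age  salary
level             
L3      32     116
L4      47     131
L5      26     154
L6      62     382
filter rows where age > 32:
       age  salary
level             
L4      47     131
L6      62     382
So mean() = 54.5.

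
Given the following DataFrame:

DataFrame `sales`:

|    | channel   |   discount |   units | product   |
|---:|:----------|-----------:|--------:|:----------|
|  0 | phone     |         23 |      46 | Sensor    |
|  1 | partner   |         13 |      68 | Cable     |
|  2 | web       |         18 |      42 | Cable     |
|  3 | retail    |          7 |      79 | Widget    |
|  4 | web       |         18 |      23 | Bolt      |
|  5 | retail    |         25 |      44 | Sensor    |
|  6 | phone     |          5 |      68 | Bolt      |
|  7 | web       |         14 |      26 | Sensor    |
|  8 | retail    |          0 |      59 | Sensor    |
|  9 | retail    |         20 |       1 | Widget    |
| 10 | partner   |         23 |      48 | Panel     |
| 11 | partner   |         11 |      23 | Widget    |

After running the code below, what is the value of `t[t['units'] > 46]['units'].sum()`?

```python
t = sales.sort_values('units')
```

sort by units:
    channel  discount  units product
9    retail        20      1  Widget
4       web        18     23    Bolt
11  partner        11     23  Widget
7       web        14     26  Sensor
2       web        18     42   Cable
5    retail        25     44  Sensor
0     phone        23     46  Sensor
10  partner        23     48   Panel
8    retail         0     59  Sensor
1   partner        13     68   Cable
6     phone         5     68    Bolt
3    retail         7     79  Widget
filter rows where units > 46:
    channel  discount  units product
10  partner        23     48   Panel
8    retail         0     59  Sensor
1   partner        13     68   Cable
6     phone         5     68    Bolt
3    retail         7     79  Widget
The sum of column 'units' is 322.

322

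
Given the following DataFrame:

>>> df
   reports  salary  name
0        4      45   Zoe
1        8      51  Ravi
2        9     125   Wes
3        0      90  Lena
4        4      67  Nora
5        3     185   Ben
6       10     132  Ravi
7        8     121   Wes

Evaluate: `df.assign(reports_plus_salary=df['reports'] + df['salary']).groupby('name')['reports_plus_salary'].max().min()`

49

add column reports_plus_salary = df['reports'] + df['salary']:
   reports  salary  name  reports_plus_salary
0        4      45   Zoe                   49
1        8      51  Ravi                   59
2        9     125   Wes                  134
3        0      90  Lena                   90
4        4      67  Nora                   71
5        3     185   Ben                  188
6       10     132  Ravi                  142
7        8     121   Wes                  129
group by name, max of reports_plus_salary:
name
Ben     188
Lena     90
Nora     71
Ravi    142
Wes     134
Zoe      49
Name: reports_plus_salary, dtype: int64
The min of the resulting series is 49.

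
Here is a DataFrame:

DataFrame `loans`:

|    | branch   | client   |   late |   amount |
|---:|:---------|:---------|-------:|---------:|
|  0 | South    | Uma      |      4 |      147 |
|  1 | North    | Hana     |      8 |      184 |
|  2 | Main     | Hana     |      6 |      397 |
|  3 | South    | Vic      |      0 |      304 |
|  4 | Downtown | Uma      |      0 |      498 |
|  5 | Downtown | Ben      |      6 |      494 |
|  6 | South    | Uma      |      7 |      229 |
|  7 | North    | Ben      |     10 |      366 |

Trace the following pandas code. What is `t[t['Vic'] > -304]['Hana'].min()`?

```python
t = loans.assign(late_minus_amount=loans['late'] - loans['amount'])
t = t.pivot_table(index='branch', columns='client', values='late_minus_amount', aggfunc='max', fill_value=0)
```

add column late_minus_amount = loans['late'] - loans['amount']:
     branch client  late  amount  late_minus_amount
0     South    Uma     4     147               -143
1     North   Hana     8     184               -176
2      Main   Hana     6     397               -391
3     South    Vic     0     304               -304
4  Downtown    Uma     0     498               -498
5  Downtown    Ben     6     494               -488
6     South    Uma     7     229               -222
7     North    Ben    10     366               -356
pivot: rows=branch, cols=client, max(late_minus_amount):
client    Ben  Hana  Uma  Vic
branch                       
Downtown -488     0 -498    0
Main        0  -391    0    0
North    -356  -176    0    0
South       0     0 -143 -304
filter rows where Vic > -304:
client    Ben  Hana  Uma  Vic
branch                       
Downtown -488     0 -498    0
Main        0  -391    0    0
North    -356  -176    0    0
Taking the min of column 'Hana' gives -391.

-391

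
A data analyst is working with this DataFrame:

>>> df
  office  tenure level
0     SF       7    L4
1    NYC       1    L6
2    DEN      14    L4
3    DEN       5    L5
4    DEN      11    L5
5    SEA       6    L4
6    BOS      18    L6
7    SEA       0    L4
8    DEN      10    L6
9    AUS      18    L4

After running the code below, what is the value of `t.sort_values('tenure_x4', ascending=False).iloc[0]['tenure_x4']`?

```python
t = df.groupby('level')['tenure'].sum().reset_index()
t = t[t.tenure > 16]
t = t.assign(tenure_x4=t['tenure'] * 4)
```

group by level, sum of tenure:
level
L4    45
L5    16
L6    29
Name: tenure, dtype: int64
reset_index():
  level  tenure
0    L4      45
1    L5      16
2    L6      29
filter rows where tenure > 16:
  level  tenure
0    L4      45
2    L6      29
add column tenure_x4 = t['tenure'] * 4:
  level  tenure  tenure_x4
0    L4      45        180
2    L6      29        116
sort by tenure_x4 descending:
  level  tenure  tenure_x4
0    L4      45        180
2    L6      29        116

180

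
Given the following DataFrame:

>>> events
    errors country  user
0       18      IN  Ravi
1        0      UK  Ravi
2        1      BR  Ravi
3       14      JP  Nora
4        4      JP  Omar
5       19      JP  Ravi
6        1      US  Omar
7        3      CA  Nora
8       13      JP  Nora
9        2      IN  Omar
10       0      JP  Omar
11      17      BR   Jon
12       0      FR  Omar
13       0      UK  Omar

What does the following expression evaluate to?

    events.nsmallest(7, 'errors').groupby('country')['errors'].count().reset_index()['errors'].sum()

7

take 7 rows with smallest errors:
    errors country  user
1        0      UK  Ravi
10       0      JP  Omar
12       0      FR  Omar
13       0      UK  Omar
2        1      BR  Ravi
6        1      US  Omar
9        2      IN  Omar
group by country, count of errors:
country
BR    1
FR    1
IN    1
JP    1
UK    2
US    1
Name: errors, dtype: int64
reset_index():
  country  errors
0      BR       1
1      FR       1
2      IN       1
3      JP       1
4      UK       2
5      US       1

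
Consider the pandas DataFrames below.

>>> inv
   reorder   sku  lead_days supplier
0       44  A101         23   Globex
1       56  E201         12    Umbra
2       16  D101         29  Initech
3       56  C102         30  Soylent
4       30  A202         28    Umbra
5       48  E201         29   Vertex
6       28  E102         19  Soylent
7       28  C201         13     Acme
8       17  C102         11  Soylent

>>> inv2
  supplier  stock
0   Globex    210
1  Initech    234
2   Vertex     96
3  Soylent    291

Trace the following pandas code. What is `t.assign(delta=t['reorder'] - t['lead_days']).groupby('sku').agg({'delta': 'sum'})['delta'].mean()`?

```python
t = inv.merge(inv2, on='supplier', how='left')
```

18.4285714286

merge on 'supplier' (how='left') → 9 rows:
   reorder   sku  lead_days supplier  stock
0       44  A101         23   Globex  210.0
1       56  E201         12    Umbra    NaN
2       16  D101         29  Initech  234.0
3       56  C102         30  Soylent  291.0
4       30  A202         28    Umbra    NaN
5       48  E201         29   Vertex   96.0
6       28  E102         19  Soylent  291.0
7       28  C201         13     Acme    NaN
8       17  C102         11  Soylent  291.0
add column delta = t['reorder'] - t['lead_days']:
   reorder   sku  lead_days supplier  stock  delta
0       44  A101         23   Globex  210.0     21
1       56  E201         12    Umbra    NaN     44
2       16  D101         29  Initech  234.0    -13
3       56  C102         30  Soylent  291.0     26
4       30  A202         28    Umbra    NaN      2
5       48  E201         29   Vertex   96.0     19
6       28  E102         19  Soylent  291.0      9
7       28  C201         13     Acme    NaN     15
8       17  C102         11  Soylent  291.0      6
group by sku, sum of delta:
      delta
sku        
A101     21
A202      2
C102     32
C201     15
D101    -13
E102      9
E201     63
So mean() = 18.4285714286.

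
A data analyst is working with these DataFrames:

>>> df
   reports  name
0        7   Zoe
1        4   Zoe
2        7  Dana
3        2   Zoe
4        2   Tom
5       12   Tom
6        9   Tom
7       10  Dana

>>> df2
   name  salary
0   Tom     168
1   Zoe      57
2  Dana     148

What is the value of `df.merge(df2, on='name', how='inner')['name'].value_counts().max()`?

3

merge on 'name' (how='inner') → 8 rows:
   reports  name  salary
0        7   Zoe      57
1        4   Zoe      57
2        7  Dana     148
3        2   Zoe      57
4        2   Tom     168
5       12   Tom     168
6        9   Tom     168
7       10  Dana     148
value_counts of name:
name
Zoe     3
Tom     3
Dana    2
Name: count, dtype: int64
So max() = 3.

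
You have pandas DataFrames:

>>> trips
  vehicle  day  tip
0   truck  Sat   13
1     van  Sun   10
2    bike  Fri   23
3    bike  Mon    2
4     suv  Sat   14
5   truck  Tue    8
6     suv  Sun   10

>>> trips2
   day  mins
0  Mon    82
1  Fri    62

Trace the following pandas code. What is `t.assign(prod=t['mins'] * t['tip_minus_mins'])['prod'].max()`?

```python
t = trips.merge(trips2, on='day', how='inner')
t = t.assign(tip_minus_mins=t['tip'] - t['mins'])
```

merge on 'day' (how='inner') → 2 rows:
  vehicle  day  tip  mins
0    bike  Fri   23    62
1    bike  Mon    2    82
add column tip_minus_mins = t['tip'] - t['mins']:
  vehicle  day  tip  mins  tip_minus_mins
0    bike  Fri   23    62             -39
1    bike  Mon    2    82             -80
add column prod = t['mins'] * t['tip_minus_mins']:
  vehicle  day  tip  mins  tip_minus_mins  prod
0    bike  Fri   23    62             -39 -2418
1    bike  Mon    2    82             -80 -6560
Reading off the max of column 'prod', we get -2418.

-2418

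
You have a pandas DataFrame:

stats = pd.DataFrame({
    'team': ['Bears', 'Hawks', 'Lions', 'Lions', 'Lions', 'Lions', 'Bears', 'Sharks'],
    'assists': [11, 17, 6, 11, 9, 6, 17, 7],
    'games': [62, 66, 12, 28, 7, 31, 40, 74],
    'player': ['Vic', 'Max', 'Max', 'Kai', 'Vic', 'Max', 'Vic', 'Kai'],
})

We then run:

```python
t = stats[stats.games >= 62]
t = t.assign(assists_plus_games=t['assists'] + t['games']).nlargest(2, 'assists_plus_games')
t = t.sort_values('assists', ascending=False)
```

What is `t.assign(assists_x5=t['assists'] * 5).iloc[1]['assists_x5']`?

35

filter rows where games >= 62:
     team  assists  games player
0   Bears       11     62    Vic
1   Hawks       17     66    Max
7  Sharks        7     74    Kai
add column assists_plus_games = t['assists'] + t['games']:
     team  assists  games player  assists_plus_games
0   Bears       11     62    Vic                  73
1   Hawks       17     66    Max                  83
7  Sharks        7     74    Kai                  81
take 2 rows with largest assists_plus_games:
     team  assists  games player  assists_plus_games
1   Hawks       17     66    Max                  83
7  Sharks        7     74    Kai                  81
sort by assists descending:
     team  assists  games player  assists_plus_games
1   Hawks       17     66    Max                  83
7  Sharks        7     74    Kai                  81
add column assists_x5 = t['assists'] * 5:
     team  assists  games player  assists_plus_games  assists_x5
1   Hawks       17     66    Max                  83          85
7  Sharks        7     74    Kai                  81          35
Taking the value at position 1, column 'assists_x5' gives 35.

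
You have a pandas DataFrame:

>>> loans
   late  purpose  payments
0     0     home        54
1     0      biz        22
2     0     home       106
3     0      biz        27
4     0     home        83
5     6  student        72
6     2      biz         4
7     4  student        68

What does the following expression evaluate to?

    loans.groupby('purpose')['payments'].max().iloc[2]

group by purpose, max of payments:
purpose
biz         27
home       106
student     72
Name: payments, dtype: int64
Taking the value at position 2 gives 72.

72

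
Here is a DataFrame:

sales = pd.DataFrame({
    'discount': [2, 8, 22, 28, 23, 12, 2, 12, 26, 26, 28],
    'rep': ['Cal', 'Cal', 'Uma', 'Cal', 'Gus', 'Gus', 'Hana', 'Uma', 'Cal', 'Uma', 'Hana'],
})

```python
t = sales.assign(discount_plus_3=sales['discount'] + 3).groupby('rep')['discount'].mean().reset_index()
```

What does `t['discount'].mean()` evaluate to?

17.125

add column discount_plus_3 = sales['discount'] + 3:
    discount   rep  discount_plus_3
0          2   Cal                5
1          8   Cal               11
2         22   Uma               25
3         28   Cal               31
4         23   Gus               26
5         12   Gus               15
6          2  Hana                5
7         12   Uma               15
8         26   Cal               29
9         26   Uma               29
10        28  Hana               31
group by rep, mean of discount:
rep
Cal     16.0
Gus     17.5
Hana    15.0
Uma     20.0
Name: discount, dtype: float64
reset_index():
    rep  discount
0   Cal      16.0
1   Gus      17.5
2  Hana      15.0
3   Uma      20.0
Finally, mean of column 'discount' = 17.125.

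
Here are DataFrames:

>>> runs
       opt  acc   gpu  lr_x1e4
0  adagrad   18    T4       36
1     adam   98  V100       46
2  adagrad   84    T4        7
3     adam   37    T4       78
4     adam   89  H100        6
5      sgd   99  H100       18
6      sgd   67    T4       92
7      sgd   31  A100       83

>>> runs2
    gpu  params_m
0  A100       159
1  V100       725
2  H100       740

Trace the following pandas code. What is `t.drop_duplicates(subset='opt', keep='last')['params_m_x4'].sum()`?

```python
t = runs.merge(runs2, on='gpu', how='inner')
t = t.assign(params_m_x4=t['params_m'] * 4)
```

merge on 'gpu' (how='inner') → 4 rows:
    opt  acc   gpu  lr_x1e4  params_m
0  adam   98  V100       46       725
1  adam   89  H100        6       740
2   sgd   99  H100       18       740
3   sgd   31  A100       83       159
add column params_m_x4 = t['params_m'] * 4:
    opt  acc   gpu  lr_x1e4  params_m  params_m_x4
0  adam   98  V100       46       725         2900
1  adam   89  H100        6       740         2960
2   sgd   99  H100       18       740         2960
3   sgd   31  A100       83       159          636
drop duplicate opt (keep=last):
    opt  acc   gpu  lr_x1e4  params_m  params_m_x4
1  adam   89  H100        6       740         2960
3   sgd   31  A100       83       159          636
Reading off the sum of column 'params_m_x4', we get 3596.

3596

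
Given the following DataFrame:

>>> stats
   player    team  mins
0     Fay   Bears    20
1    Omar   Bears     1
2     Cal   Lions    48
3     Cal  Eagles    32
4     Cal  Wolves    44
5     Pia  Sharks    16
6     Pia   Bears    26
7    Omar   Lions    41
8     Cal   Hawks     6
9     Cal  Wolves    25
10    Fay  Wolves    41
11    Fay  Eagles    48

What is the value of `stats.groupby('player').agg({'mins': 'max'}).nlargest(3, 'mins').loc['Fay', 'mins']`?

48

group by player, max of mins:
        mins
player      
Cal       48
Fay       48
Omar      41
Pia       26
take 3 rows with largest mins:
        mins
player      
Cal       48
Fay       48
Omar      41
Reading off the value at row 'Fay', column 'mins', we get 48.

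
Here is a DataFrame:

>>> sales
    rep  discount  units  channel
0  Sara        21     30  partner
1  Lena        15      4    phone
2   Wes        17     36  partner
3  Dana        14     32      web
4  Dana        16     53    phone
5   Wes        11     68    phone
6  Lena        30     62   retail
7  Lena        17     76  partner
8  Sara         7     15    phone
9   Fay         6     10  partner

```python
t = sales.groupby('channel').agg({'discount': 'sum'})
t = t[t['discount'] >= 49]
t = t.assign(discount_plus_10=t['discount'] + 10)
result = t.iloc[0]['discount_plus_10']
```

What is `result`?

71

group by channel, sum of discount:
         discount
channel          
partner        61
phone          49
retail         30
web            14
filter rows where discount >= 49:
         discount
channel          
partner        61
phone          49
add column discount_plus_10 = t['discount'] + 10:
         discount  discount_plus_10
channel                            
partner        61                71
phone          49                59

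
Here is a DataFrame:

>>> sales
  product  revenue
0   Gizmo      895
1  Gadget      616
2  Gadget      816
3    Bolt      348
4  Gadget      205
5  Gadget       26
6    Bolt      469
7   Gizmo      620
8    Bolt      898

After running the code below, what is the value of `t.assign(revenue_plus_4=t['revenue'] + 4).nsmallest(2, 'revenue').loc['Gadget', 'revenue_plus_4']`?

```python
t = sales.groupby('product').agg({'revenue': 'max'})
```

group by product, max of revenue:
         revenue
product         
Bolt         898
Gadget       816
Gizmo        895
add column revenue_plus_4 = t['revenue'] + 4:
         revenue  revenue_plus_4
product                         
Bolt         898             902
Gadget       816             820
Gizmo        895             899
take 2 rows with smallest revenue:
         revenue  revenue_plus_4
product                         
Gadget       816             820
Gizmo        895             899
Finally, value at row 'Gadget', column 'revenue_plus_4' = 820.

820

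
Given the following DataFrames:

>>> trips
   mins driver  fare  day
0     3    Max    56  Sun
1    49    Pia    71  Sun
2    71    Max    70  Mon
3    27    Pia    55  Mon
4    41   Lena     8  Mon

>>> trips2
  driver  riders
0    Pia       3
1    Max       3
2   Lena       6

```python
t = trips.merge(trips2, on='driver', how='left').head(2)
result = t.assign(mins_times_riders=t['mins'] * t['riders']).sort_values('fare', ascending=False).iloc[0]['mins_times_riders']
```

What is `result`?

147

merge on 'driver' (how='left') → 5 rows:
   mins driver  fare  day  riders
0     3    Max    56  Sun       3
1    49    Pia    71  Sun       3
2    71    Max    70  Mon       3
3    27    Pia    55  Mon       3
4    41   Lena     8  Mon       6
take first 2 rows:
   mins driver  fare  day  riders
0     3    Max    56  Sun       3
1    49    Pia    71  Sun       3
add column mins_times_riders = t['mins'] * t['riders']:
   mins driver  fare  day  riders  mins_times_riders
0     3    Max    56  Sun       3                  9
1    49    Pia    71  Sun       3                147
sort by fare descending:
   mins driver  fare  day  riders  mins_times_riders
1    49    Pia    71  Sun       3                147
0     3    Max    56  Sun       3                  9
Taking the value at position 0, column 'mins_times_riders' gives 147.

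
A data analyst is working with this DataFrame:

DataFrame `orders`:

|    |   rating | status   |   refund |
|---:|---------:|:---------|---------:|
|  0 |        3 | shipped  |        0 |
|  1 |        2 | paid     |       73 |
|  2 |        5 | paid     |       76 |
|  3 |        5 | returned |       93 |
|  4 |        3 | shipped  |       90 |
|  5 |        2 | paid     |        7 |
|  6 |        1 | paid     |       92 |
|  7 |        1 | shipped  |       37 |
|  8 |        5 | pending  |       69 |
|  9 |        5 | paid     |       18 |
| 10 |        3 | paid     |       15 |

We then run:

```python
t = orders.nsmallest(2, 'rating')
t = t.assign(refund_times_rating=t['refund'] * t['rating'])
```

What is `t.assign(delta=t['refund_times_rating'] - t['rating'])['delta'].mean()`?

63.5

take 2 rows with smallest rating:
   rating   status  refund
6       1     paid      92
7       1  shipped      37
add column refund_times_rating = t['refund'] * t['rating']:
   rating   status  refund  refund_times_rating
6       1     paid      92                   92
7       1  shipped      37                   37
add column delta = t['refund_times_rating'] - t['rating']:
   rating   status  refund  refund_times_rating  delta
6       1     paid      92                   92     91
7       1  shipped      37                   37     36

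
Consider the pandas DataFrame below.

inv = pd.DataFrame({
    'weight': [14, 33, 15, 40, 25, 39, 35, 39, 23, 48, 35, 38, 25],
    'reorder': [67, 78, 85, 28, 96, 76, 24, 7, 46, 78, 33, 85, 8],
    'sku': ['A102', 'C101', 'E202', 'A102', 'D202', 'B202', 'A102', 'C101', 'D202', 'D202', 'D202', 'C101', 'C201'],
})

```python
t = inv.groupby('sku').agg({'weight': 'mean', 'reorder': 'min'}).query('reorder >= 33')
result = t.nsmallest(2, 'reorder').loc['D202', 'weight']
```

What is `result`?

group by sku: mean(weight), min(reorder):
         weight  reorder
sku                     
A102  29.666667       24
B202  39.000000       76
C101  36.666667        7
C201  25.000000        8
D202  32.750000       33
E202  15.000000       85
filter rows where reorder >= 33:
      weight  reorder
sku                  
B202   39.00       76
D202   32.75       33
E202   15.00       85
take 2 rows with smallest reorder:
      weight  reorder
sku                  
D202   32.75       33
B202   39.00       76
The value at row 'D202', column 'weight' is 32.75.

32.75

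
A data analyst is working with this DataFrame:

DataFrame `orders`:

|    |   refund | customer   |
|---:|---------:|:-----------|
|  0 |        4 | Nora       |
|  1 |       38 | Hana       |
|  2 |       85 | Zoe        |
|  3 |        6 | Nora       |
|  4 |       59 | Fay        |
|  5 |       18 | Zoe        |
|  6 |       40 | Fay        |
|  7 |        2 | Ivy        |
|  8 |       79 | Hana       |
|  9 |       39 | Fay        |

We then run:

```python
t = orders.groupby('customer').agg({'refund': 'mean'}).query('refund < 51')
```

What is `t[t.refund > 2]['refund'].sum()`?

group by customer, mean of refund:
          refund
customer        
Fay         46.0
Hana        58.5
Ivy          2.0
Nora         5.0
Zoe         51.5
filter rows where refund < 51:
          refund
customer        
Fay         46.0
Ivy          2.0
Nora         5.0
filter rows where refund > 2:
          refund
customer        
Fay         46.0
Nora         5.0

51.0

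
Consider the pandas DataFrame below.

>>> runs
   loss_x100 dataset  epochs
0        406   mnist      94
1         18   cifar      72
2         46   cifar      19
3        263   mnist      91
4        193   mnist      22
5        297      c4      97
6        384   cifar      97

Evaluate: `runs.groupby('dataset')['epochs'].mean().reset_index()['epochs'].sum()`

group by dataset, mean of epochs:
dataset
c4       97.000000
cifar    62.666667
mnist    69.000000
Name: epochs, dtype: float64
reset_index():
  dataset     epochs
0      c4  97.000000
1   cifar  62.666667
2   mnist  69.000000
The sum of column 'epochs' is 228.666666667.

228.666666667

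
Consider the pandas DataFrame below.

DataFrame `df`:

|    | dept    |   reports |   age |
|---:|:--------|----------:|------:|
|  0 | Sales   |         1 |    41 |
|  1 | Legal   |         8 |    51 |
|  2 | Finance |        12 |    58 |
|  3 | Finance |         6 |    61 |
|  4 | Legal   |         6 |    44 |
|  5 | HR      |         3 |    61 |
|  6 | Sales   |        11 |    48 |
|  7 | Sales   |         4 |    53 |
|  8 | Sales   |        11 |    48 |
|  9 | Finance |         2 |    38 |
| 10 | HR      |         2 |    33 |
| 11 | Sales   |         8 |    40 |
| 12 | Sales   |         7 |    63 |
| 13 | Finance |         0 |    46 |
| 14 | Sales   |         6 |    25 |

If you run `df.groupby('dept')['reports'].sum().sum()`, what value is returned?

87

group by dept, sum of reports:
dept
Finance    20
HR          5
Legal      14
Sales      48
Name: reports, dtype: int64
Hence 87.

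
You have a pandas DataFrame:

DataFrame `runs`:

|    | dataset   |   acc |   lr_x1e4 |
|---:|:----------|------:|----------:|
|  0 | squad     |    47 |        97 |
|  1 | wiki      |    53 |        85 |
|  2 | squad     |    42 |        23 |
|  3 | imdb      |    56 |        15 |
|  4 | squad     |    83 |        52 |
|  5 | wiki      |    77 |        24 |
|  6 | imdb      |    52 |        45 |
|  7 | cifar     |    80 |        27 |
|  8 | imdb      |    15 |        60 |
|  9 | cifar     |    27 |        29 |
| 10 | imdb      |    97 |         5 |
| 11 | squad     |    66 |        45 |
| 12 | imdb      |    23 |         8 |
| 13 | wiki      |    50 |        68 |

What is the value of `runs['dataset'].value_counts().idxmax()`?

imdb

value_counts of dataset:
dataset
imdb     5
squad    4
wiki     3
cifar    2
Name: count, dtype: int64
Then the label with the largest value: imdb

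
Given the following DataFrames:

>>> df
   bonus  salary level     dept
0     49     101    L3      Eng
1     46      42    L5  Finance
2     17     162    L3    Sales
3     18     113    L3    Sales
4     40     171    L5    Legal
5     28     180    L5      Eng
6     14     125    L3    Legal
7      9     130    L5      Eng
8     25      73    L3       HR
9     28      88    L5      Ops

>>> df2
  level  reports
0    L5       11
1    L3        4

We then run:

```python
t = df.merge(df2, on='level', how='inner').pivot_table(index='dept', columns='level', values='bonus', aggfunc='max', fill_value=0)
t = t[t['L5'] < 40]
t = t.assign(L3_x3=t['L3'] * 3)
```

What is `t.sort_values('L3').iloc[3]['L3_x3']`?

merge on 'level' (how='inner') → 10 rows:
   bonus  salary level     dept  reports
0     49     101    L3      Eng        4
1     46      42    L5  Finance       11
2     17     162    L3    Sales        4
3     18     113    L3    Sales        4
4     40     171    L5    Legal       11
5     28     180    L5      Eng       11
6     14     125    L3    Legal        4
7      9     130    L5      Eng       11
8     25      73    L3       HR        4
9     28      88    L5      Ops       11
pivot: rows=dept, cols=level, max(bonus):
level    L3  L5
dept           
Eng      49  28
Finance   0  46
HR       25   0
Legal    14  40
Ops       0  28
Sales    18   0
filter rows where L5 < 40:
level  L3  L5
dept         
Eng    49  28
HR     25   0
Ops     0  28
Sales  18   0
add column L3_x3 = t['L3'] * 3:
level  L3  L5  L3_x3
dept                
Eng    49  28    147
HR     25   0     75
Ops     0  28      0
Sales  18   0     54
sort by L3:
level  L3  L5  L3_x3
dept                
Ops     0  28      0
Sales  18   0     54
HR     25   0     75
Eng    49  28    147

147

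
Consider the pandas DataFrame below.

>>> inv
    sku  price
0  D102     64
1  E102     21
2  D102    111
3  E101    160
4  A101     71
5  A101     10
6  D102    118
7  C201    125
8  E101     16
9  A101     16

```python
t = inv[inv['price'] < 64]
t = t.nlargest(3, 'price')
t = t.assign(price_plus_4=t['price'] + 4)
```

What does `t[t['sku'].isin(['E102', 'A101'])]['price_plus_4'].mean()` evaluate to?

filter rows where price < 64:
    sku  price
1  E102     21
5  A101     10
8  E101     16
9  A101     16
take 3 rows with largest price:
    sku  price
1  E102     21
8  E101     16
9  A101     16
add column price_plus_4 = t['price'] + 4:
    sku  price  price_plus_4
1  E102     21            25
8  E101     16            20
9  A101     16            20
filter rows where sku in ['E102', 'A101']:
    sku  price  price_plus_4
1  E102     21            25
9  A101     16            20
Taking the mean of column 'price_plus_4' gives 22.5.

22.5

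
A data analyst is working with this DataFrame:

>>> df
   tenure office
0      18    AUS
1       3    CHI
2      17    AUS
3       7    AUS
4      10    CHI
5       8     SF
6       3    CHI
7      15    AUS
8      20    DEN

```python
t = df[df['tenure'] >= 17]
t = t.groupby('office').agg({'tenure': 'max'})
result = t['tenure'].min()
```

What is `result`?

18

filter rows where tenure >= 17:
   tenure office
0      18    AUS
2      17    AUS
8      20    DEN
group by office, max of tenure:
        tenure
office        
AUS         18
DEN         20
Finally, min of column 'tenure' = 18.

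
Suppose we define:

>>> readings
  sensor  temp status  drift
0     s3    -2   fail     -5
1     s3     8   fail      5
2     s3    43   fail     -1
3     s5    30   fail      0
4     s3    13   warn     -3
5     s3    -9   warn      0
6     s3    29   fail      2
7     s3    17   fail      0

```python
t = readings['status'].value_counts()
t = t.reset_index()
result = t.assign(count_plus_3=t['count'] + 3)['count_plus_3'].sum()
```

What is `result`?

14

value_counts of status:
status
fail    6
warn    2
Name: count, dtype: int64
reset_index():
  status  count
0   fail      6
1   warn      2
add column count_plus_3 = t['count'] + 3:
  status  count  count_plus_3
0   fail      6             9
1   warn      2             5
Hence 14.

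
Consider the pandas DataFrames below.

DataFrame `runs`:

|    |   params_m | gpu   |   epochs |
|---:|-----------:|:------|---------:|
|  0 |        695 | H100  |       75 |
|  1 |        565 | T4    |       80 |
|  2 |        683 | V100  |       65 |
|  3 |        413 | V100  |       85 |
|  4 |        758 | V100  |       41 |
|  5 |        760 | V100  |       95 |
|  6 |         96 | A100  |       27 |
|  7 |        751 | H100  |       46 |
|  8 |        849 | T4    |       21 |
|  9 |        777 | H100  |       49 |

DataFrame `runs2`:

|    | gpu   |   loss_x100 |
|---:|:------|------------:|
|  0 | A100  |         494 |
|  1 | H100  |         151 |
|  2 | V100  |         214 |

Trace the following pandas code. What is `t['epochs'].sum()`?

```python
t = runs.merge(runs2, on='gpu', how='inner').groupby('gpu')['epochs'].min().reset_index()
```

114

merge on 'gpu' (how='inner') → 8 rows:
   params_m   gpu  epochs  loss_x100
0       695  H100      75        151
1       683  V100      65        214
2       413  V100      85        214
3       758  V100      41        214
4       760  V100      95        214
5        96  A100      27        494
6       751  H100      46        151
7       777  H100      49        151
group by gpu, min of epochs:
gpu
A100    27
H100    46
V100    41
Name: epochs, dtype: int64
reset_index():
    gpu  epochs
0  A100      27
1  H100      46
2  V100      41
Taking the sum of column 'epochs' gives 114.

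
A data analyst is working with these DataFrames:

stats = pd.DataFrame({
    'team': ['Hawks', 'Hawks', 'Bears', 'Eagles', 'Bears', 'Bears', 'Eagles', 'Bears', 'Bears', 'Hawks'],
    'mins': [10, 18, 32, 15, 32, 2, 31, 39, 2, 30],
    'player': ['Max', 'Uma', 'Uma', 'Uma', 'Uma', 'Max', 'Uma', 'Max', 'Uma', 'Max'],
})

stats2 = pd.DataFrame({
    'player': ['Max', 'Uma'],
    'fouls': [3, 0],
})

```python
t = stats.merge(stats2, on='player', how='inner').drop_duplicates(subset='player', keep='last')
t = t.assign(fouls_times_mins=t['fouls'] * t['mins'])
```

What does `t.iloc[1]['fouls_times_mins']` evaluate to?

merge on 'player' (how='inner') → 10 rows:
     team  mins player  fouls
0   Hawks    10    Max      3
1   Hawks    18    Uma      0
2   Bears    32    Uma      0
3  Eagles    15    Uma      0
4   Bears    32    Uma      0
5   Bears     2    Max      3
6  Eagles    31    Uma      0
7   Bears    39    Max      3
8   Bears     2    Uma      0
9   Hawks    30    Max      3
drop duplicate player (keep=last):
    team  mins player  fouls
8  Bears     2    Uma      0
9  Hawks    30    Max      3
add column fouls_times_mins = t['fouls'] * t['mins']:
    team  mins player  fouls  fouls_times_mins
8  Bears     2    Uma      0                 0
9  Hawks    30    Max      3                90

90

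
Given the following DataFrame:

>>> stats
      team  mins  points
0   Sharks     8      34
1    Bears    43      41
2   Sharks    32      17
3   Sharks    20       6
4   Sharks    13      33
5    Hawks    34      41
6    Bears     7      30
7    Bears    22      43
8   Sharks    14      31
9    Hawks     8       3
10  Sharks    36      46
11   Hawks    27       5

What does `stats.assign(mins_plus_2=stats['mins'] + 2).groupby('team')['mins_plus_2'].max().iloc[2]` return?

add column mins_plus_2 = stats['mins'] + 2:
      team  mins  points  mins_plus_2
0   Sharks     8      34           10
1    Bears    43      41           45
2   Sharks    32      17           34
3   Sharks    20       6           22
4   Sharks    13      33           15
5    Hawks    34      41           36
6    Bears     7      30            9
7    Bears    22      43           24
8   Sharks    14      31           16
9    Hawks     8       3           10
10  Sharks    36      46           38
11   Hawks    27       5           29
group by team, max of mins_plus_2:
team
Bears     45
Hawks     36
Sharks    38
Name: mins_plus_2, dtype: int64
Then the value at position 2: 38

38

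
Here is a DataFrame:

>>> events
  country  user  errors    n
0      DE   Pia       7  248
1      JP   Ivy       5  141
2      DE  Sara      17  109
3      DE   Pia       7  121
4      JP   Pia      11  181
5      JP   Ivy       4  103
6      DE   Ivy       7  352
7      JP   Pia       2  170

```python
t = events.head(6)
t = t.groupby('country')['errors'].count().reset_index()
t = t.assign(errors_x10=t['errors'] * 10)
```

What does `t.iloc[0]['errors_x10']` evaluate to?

take first 6 rows:
  country  user  errors    n
0      DE   Pia       7  248
1      JP   Ivy       5  141
2      DE  Sara      17  109
3      DE   Pia       7  121
4      JP   Pia      11  181
5      JP   Ivy       4  103
group by country, count of errors:
country
DE    3
JP    3
Name: errors, dtype: int64
reset_index():
  country  errors
0      DE       3
1      JP       3
add column errors_x10 = t['errors'] * 10:
  country  errors  errors_x10
0      DE       3          30
1      JP       3          30
The value at position 0, column 'errors_x10' is 30.

30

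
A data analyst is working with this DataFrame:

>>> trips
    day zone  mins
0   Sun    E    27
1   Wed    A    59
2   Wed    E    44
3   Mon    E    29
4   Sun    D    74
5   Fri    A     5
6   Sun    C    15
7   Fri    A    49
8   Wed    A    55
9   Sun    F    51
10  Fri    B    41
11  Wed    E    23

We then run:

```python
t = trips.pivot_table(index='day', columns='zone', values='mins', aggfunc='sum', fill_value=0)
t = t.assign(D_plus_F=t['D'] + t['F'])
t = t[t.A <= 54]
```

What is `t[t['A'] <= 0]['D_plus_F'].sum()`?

pivot: rows=day, cols=zone, sum(mins):
zone    A   B   C   D   E   F
day                          
Fri    54  41   0   0   0   0
Mon     0   0   0   0  29   0
Sun     0   0  15  74  27  51
Wed   114   0   0   0  67   0
add column D_plus_F = t['D'] + t['F']:
zone    A   B   C   D   E   F  D_plus_F
day                                    
Fri    54  41   0   0   0   0         0
Mon     0   0   0   0  29   0         0
Sun     0   0  15  74  27  51       125
Wed   114   0   0   0  67   0         0
filter rows where A <= 54:
zone   A   B   C   D   E   F  D_plus_F
day                                   
Fri   54  41   0   0   0   0         0
Mon    0   0   0   0  29   0         0
Sun    0   0  15  74  27  51       125
filter rows where A <= 0:
zone  A  B   C   D   E   F  D_plus_F
day                                 
Mon   0  0   0   0  29   0         0
Sun   0  0  15  74  27  51       125

125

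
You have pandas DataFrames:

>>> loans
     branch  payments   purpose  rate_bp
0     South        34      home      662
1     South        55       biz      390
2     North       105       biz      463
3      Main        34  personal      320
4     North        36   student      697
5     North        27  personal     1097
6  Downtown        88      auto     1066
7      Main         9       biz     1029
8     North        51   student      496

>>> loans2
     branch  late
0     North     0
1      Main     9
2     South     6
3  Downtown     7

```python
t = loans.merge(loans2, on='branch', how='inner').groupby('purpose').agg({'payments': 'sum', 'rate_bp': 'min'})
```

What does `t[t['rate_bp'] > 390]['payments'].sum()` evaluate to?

merge on 'branch' (how='inner') → 9 rows:
     branch  payments   purpose  rate_bp  late
0     South        34      home      662     6
1     South        55       biz      390     6
2     North       105       biz      463     0
3      Main        34  personal      320     9
4     North        36   student      697     0
5     North        27  personal     1097     0
6  Downtown        88      auto     1066     7
7      Main         9       biz     1029     9
8     North        51   student      496     0
group by purpose: sum(payments), min(rate_bp):
          payments  rate_bp
purpose                    
auto            88     1066
biz            169      390
home            34      662
personal        61      320
student         87      496
filter rows where rate_bp > 390:
         payments  rate_bp
purpose                   
auto           88     1066
home           34      662
student        87      496
So sum() = 209.

209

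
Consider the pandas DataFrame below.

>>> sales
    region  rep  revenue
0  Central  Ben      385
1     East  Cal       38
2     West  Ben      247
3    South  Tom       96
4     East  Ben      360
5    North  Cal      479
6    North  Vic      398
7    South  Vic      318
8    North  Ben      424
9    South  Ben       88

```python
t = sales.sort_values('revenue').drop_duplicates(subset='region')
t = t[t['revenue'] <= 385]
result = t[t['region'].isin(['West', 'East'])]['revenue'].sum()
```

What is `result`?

sort by revenue:
    region  rep  revenue
1     East  Cal       38
9    South  Ben       88
3    South  Tom       96
2     West  Ben      247
7    South  Vic      318
4     East  Ben      360
0  Central  Ben      385
6    North  Vic      398
8    North  Ben      424
5    North  Cal      479
drop duplicate region (keep=first):
    region  rep  revenue
1     East  Cal       38
9    South  Ben       88
2     West  Ben      247
0  Central  Ben      385
6    North  Vic      398
filter rows where revenue <= 385:
    region  rep  revenue
1     East  Cal       38
9    South  Ben       88
2     West  Ben      247
0  Central  Ben      385
filter rows where region in ['West', 'East']:
  region  rep  revenue
1   East  Cal       38
2   West  Ben      247
So sum() = 285.

285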